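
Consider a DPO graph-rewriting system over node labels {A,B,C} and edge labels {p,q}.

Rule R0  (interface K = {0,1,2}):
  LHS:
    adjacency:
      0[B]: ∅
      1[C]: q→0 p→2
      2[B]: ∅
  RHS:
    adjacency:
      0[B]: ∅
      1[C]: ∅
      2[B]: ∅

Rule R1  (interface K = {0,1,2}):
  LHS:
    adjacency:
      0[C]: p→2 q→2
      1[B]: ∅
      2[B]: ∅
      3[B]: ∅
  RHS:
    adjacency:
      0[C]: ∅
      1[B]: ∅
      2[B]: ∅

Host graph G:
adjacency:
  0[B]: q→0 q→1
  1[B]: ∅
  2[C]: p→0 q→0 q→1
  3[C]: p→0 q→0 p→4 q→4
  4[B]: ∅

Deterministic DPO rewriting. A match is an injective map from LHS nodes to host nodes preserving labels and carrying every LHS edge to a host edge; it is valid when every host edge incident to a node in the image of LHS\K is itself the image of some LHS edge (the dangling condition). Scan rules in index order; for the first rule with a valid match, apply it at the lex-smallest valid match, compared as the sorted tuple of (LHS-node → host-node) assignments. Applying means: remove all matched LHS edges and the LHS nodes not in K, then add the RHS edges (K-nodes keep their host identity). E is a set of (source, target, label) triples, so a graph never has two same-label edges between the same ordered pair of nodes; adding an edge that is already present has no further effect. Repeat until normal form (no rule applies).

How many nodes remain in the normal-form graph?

Answer: 5

Derivation:
initial: |V|=5 |E|=9  E = 0-q->0 0-q->1 2-p->0 2-q->0 2-q->1 3-p->0 3-q->0 3-p->4 3-q->4
step 1: apply R0 at {0↦0, 1↦3, 2↦4}  → |V|=5 |E|=7  E = 0-q->0 0-q->1 2-p->0 2-q->0 2-q->1 3-p->0 3-q->4
step 2: apply R0 at {0↦1, 1↦2, 2↦0}  → |V|=5 |E|=5  E = 0-q->0 0-q->1 2-q->0 3-p->0 3-q->4
step 3: apply R0 at {0↦4, 1↦3, 2↦0}  → |V|=5 |E|=3  E = 0-q->0 0-q->1 2-q->0
final graph: no rule applies after step 3
NF nodes: {0:B, 1:B, 2:C, 3:C, 4:B}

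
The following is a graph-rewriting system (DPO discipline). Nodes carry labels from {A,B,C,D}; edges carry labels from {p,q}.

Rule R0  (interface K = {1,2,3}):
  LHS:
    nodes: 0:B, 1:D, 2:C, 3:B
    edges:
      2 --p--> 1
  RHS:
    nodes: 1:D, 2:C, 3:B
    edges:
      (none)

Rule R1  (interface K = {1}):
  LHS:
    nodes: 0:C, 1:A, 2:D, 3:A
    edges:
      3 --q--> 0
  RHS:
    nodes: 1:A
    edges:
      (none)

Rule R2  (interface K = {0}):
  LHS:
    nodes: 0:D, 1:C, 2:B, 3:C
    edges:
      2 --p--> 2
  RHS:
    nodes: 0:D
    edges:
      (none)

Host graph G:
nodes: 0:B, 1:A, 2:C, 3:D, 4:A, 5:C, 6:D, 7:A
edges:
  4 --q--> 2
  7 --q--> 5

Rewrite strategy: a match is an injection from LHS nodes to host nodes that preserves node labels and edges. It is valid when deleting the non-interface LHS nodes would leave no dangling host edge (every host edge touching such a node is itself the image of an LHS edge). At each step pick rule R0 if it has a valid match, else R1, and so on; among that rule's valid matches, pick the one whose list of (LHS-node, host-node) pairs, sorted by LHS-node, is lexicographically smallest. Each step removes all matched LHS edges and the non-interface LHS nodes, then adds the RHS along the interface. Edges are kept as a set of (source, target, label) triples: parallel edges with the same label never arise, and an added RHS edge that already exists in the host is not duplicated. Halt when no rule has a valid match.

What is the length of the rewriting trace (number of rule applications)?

Answer: 2

Derivation:
start.  V:8 E:2  edges: 4-q->2 7-q->5
1. fire R1 via {0↦2, 1↦1, 2↦3, 3↦4}  →  V:5 E:1  edges: 7-q->5
2. fire R1 via {0↦5, 1↦1, 2↦6, 3↦7}  →  V:2 E:0  edges: ∅
final graph: no rule applies after step 2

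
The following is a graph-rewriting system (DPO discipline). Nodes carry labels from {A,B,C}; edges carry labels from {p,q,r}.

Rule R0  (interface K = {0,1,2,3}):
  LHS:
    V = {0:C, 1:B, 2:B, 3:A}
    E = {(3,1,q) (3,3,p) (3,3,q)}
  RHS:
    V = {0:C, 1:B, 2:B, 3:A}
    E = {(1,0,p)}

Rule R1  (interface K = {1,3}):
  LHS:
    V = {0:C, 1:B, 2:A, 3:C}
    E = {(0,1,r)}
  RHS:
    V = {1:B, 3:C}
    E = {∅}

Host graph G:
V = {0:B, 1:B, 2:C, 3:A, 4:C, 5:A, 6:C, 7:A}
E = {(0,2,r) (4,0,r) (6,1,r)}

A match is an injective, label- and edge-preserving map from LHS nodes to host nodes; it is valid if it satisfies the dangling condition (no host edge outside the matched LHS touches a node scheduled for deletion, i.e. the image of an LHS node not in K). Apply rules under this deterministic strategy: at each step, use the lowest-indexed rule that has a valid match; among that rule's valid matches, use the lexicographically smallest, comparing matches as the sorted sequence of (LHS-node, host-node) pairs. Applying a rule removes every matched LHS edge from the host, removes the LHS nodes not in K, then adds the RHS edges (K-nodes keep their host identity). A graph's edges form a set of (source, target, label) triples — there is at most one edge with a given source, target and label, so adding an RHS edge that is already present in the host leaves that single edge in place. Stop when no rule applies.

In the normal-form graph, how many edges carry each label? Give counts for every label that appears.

initial: |V|=8 |E|=3  E = 0-r->2 4-r->0 6-r->1
step 1: apply R1 at {0↦4, 1↦0, 2↦3, 3↦2}  → |V|=6 |E|=2  E = 0-r->2 6-r->1
step 2: apply R1 at {0↦6, 1↦1, 2↦5, 3↦2}  → |V|=4 |E|=1  E = 0-r->2
normal form: no rule applies after step 2
NF edges: [(0, 2, 'r')]

Answer: r:1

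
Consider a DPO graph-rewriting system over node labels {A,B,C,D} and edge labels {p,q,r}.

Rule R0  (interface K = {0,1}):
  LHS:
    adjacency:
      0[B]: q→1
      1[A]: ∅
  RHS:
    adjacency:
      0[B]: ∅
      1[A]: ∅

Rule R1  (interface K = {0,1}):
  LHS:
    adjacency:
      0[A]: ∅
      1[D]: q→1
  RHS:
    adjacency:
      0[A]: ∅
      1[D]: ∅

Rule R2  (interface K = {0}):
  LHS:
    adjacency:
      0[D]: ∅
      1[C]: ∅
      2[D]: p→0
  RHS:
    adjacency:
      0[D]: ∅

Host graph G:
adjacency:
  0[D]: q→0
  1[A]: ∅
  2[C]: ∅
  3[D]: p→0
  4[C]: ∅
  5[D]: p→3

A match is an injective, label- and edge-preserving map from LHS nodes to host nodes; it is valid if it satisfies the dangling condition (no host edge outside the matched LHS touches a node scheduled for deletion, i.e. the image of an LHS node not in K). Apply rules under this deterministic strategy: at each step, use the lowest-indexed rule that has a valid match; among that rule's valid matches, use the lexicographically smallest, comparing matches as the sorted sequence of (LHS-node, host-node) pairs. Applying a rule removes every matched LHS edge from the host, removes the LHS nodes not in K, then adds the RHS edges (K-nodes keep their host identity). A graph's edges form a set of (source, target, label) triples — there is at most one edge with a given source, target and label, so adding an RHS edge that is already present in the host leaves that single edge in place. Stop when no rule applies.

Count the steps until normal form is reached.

initial: |V|=6 |E|=3  E = 0-q->0 3-p->0 5-p->3
step 1: apply R1 at {0↦1, 1↦0}  → |V|=6 |E|=2  E = 3-p->0 5-p->3
step 2: apply R2 at {0↦3, 1↦2, 2↦5}  → |V|=4 |E|=1  E = 3-p->0
step 3: apply R2 at {0↦0, 1↦4, 2↦3}  → |V|=2 |E|=0  E = ∅
normal form: no rule applies after step 3

Answer: 3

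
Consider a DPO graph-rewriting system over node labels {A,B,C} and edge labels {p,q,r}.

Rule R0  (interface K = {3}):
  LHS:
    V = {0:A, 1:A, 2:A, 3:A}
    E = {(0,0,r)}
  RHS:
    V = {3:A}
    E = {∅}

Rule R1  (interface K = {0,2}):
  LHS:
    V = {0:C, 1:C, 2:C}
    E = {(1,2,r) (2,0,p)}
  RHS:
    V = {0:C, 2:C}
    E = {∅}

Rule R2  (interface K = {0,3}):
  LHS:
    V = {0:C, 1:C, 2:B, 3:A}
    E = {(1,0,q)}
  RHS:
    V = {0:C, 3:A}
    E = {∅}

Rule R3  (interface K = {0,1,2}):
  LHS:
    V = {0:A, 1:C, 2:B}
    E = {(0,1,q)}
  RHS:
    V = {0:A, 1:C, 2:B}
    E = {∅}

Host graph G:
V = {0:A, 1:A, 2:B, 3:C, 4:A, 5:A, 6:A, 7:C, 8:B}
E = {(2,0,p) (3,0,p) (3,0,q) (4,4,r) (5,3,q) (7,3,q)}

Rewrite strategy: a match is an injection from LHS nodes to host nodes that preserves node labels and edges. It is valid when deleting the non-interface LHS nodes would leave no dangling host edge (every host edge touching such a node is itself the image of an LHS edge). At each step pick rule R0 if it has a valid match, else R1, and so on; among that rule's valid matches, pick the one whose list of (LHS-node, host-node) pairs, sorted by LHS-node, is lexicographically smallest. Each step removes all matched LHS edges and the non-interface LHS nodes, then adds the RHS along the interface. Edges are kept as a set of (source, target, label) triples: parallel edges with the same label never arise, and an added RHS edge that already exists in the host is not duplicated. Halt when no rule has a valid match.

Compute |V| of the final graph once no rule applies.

[0] host  ⇒  9 nodes, 6 edges  {2-p->0 3-p->0 3-q->0 4-r->4 5-q->3 7-q->3}
[1] R0 @ {0↦4, 1↦1, 2↦6, 3↦0}  ⇒  6 nodes, 5 edges  {2-p->0 3-p->0 3-q->0 5-q->3 7-q->3}
[2] R2 @ {0↦3, 1↦7, 2↦8, 3↦0}  ⇒  4 nodes, 4 edges  {2-p->0 3-p->0 3-q->0 5-q->3}
[3] R3 @ {0↦5, 1↦3, 2↦2}  ⇒  4 nodes, 3 edges  {2-p->0 3-p->0 3-q->0}
halt: no rule applies after step 3
NF nodes: {0:A, 2:B, 3:C, 5:A}

Answer: 4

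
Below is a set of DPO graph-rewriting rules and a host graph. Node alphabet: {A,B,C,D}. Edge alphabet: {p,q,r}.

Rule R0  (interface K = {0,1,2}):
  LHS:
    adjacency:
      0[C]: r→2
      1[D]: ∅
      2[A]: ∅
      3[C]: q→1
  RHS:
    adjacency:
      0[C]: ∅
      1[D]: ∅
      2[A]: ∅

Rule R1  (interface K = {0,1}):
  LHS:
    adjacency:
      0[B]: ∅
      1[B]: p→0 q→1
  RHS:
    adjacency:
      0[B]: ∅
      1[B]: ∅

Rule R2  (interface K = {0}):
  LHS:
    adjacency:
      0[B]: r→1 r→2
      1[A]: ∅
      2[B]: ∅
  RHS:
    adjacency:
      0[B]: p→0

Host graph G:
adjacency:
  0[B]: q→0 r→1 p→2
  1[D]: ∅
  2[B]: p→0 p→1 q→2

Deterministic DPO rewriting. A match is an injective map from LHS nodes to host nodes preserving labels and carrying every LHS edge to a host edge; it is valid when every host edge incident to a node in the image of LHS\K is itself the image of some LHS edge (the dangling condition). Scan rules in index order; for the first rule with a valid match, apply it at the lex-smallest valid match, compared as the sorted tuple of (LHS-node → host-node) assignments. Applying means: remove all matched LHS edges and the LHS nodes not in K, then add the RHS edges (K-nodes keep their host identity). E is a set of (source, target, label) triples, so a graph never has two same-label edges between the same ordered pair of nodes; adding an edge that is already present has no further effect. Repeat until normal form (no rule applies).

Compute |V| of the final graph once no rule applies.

start.  V:3 E:6  edges: 0-q->0 0-r->1 0-p->2 2-p->0 2-p->1 2-q->2
1. fire R1 via {0↦0, 1↦2}  →  V:3 E:4  edges: 0-q->0 0-r->1 0-p->2 2-p->1
2. fire R1 via {0↦2, 1↦0}  →  V:3 E:2  edges: 0-r->1 2-p->1
halt: no rule applies after step 2
NF nodes: {0:B, 1:D, 2:B}

Answer: 3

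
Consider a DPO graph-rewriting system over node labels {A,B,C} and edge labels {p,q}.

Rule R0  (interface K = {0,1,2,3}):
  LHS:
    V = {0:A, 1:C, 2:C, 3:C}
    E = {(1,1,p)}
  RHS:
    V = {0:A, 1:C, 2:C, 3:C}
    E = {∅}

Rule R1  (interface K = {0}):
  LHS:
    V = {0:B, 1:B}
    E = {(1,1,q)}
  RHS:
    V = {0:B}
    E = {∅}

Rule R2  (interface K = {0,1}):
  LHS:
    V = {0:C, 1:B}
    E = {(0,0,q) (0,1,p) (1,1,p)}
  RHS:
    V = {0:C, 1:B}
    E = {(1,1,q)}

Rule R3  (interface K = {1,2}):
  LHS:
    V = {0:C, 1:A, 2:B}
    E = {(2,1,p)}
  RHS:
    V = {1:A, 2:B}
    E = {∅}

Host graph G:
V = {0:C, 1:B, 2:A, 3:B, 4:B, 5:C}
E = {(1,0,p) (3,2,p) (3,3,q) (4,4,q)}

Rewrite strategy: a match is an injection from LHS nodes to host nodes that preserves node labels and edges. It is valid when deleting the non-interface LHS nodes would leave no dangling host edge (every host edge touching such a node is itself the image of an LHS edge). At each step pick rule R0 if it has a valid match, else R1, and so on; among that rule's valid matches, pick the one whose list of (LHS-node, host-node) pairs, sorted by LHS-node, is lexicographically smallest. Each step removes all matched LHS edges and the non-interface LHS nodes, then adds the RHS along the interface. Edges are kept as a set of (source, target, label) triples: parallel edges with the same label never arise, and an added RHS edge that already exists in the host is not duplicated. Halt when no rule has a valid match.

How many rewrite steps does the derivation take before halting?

[0] host  ⇒  6 nodes, 4 edges  {1-p->0 3-p->2 3-q->3 4-q->4}
[1] R1 @ {0↦1, 1↦4}  ⇒  5 nodes, 3 edges  {1-p->0 3-p->2 3-q->3}
[2] R3 @ {0↦5, 1↦2, 2↦3}  ⇒  4 nodes, 2 edges  {1-p->0 3-q->3}
[3] R1 @ {0↦1, 1↦3}  ⇒  3 nodes, 1 edges  {1-p->0}
halt: no rule applies after step 3

Answer: 3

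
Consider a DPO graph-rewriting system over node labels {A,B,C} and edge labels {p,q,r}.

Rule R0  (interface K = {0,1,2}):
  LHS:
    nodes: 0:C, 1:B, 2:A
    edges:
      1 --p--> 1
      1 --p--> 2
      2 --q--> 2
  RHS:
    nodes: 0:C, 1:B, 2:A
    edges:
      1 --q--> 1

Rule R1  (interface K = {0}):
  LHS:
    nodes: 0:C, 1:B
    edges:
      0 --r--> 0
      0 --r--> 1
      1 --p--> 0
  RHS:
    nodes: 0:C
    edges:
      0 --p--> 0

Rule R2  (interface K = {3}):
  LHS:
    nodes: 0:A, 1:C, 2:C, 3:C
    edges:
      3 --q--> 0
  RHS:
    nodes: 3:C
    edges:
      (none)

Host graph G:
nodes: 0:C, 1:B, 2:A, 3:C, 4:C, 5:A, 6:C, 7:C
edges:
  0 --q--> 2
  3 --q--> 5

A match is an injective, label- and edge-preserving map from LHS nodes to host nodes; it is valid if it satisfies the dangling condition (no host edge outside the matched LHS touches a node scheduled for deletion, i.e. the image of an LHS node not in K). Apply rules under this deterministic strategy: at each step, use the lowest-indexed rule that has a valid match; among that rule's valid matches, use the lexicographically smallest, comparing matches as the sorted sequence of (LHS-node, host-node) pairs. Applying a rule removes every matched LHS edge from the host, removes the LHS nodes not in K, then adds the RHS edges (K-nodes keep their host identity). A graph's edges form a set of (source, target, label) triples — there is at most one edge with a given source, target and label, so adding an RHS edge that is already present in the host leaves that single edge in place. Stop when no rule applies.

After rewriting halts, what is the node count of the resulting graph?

Answer: 2

Derivation:
[0] host  ⇒  8 nodes, 2 edges  {0-q->2 3-q->5}
[1] R2 @ {0↦2, 1↦4, 2↦6, 3↦0}  ⇒  5 nodes, 1 edges  {3-q->5}
[2] R2 @ {0↦5, 1↦0, 2↦7, 3↦3}  ⇒  2 nodes, 0 edges  {∅}
halt: no rule applies after step 2
NF nodes: {1:B, 3:C}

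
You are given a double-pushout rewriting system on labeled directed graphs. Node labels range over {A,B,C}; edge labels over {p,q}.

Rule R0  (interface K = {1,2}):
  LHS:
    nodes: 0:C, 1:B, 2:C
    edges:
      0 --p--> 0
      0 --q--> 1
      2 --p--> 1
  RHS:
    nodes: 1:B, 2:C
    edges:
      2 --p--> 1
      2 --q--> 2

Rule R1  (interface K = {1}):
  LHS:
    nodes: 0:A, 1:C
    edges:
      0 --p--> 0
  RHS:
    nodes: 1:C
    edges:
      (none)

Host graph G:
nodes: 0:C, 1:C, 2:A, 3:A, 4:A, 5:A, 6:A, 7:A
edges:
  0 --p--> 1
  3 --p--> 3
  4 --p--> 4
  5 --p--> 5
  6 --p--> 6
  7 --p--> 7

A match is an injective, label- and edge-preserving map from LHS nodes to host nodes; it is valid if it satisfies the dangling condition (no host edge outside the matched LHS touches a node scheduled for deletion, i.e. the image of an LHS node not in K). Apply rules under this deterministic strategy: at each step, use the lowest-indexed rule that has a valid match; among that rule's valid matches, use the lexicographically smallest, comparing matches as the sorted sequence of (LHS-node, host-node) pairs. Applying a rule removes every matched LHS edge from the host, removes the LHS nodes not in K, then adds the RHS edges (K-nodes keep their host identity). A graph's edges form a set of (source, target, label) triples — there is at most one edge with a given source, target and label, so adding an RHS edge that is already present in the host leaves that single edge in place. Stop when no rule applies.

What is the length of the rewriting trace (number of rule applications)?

Answer: 5

Rewrite trace:
initial: |V|=8 |E|=6  E = 0-p->1 3-p->3 4-p->4 5-p->5 6-p->6 7-p->7
step 1: apply R1 at {0↦3, 1↦0}  → |V|=7 |E|=5  E = 0-p->1 4-p->4 5-p->5 6-p->6 7-p->7
step 2: apply R1 at {0↦4, 1↦0}  → |V|=6 |E|=4  E = 0-p->1 5-p->5 6-p->6 7-p->7
step 3: apply R1 at {0↦5, 1↦0}  → |V|=5 |E|=3  E = 0-p->1 6-p->6 7-p->7
step 4: apply R1 at {0↦6, 1↦0}  → |V|=4 |E|=2  E = 0-p->1 7-p->7
step 5: apply R1 at {0↦7, 1↦0}  → |V|=3 |E|=1  E = 0-p->1
halt: no rule applies after step 5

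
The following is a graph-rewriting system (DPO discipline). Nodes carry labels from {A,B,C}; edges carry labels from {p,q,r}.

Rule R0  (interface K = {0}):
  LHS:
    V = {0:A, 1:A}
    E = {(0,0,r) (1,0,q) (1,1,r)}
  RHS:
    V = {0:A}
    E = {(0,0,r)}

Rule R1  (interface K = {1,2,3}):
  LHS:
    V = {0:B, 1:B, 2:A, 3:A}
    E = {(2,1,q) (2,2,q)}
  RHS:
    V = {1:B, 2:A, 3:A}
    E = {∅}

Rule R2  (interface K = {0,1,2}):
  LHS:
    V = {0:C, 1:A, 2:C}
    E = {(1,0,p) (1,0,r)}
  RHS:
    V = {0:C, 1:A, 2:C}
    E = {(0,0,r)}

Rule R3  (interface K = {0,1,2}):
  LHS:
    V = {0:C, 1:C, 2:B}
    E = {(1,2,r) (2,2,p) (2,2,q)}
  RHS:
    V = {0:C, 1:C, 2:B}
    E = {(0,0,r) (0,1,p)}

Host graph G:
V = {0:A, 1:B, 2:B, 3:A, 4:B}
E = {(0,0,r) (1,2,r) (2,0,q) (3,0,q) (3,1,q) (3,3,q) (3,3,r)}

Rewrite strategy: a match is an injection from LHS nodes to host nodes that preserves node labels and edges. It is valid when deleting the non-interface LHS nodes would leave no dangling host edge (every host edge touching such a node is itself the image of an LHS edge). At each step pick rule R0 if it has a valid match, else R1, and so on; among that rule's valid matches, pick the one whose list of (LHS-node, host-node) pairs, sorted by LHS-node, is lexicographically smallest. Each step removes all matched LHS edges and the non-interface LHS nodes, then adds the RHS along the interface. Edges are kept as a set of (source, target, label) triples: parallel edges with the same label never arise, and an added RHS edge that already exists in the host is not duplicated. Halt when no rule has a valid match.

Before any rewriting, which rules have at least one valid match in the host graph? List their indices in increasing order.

Answer: [R1]

Rewrite trace:
R0: no valid match — 1 raw match, all fail dangling condition
R1: 1 valid match — {0↦4, 1↦1, 2↦3, 3↦0}
R2: no valid match — LHS pattern not found
R3: no valid match — LHS pattern not found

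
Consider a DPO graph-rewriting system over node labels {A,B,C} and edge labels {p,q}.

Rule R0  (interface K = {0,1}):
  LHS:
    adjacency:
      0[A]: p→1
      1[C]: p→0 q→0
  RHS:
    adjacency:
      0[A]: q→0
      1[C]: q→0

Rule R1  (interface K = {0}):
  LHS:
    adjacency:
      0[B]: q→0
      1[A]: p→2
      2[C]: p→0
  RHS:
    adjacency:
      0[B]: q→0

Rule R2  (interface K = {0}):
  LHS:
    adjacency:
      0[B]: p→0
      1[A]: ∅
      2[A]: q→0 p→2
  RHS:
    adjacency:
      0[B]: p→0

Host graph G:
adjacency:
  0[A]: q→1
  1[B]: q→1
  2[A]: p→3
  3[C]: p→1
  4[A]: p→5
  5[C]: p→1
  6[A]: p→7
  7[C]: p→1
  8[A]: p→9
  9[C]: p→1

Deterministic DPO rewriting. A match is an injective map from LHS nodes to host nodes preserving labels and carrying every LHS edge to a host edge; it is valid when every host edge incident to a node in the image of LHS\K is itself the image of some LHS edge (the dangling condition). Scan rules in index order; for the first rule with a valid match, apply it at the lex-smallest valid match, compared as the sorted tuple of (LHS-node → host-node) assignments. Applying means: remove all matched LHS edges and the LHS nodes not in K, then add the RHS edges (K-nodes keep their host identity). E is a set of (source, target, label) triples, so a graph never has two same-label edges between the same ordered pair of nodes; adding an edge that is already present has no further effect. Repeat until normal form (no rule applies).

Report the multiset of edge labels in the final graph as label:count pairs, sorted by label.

start.  V:10 E:10  edges: 0-q->1 1-q->1 2-p->3 3-p->1 4-p->5 5-p->1 6-p->7 7-p->1 8-p->9 9-p->1
1. fire R1 via {0↦1, 1↦2, 2↦3}  →  V:8 E:8  edges: 0-q->1 1-q->1 4-p->5 5-p->1 6-p->7 7-p->1 8-p->9 9-p->1
2. fire R1 via {0↦1, 1↦4, 2↦5}  →  V:6 E:6  edges: 0-q->1 1-q->1 6-p->7 7-p->1 8-p->9 9-p->1
3. fire R1 via {0↦1, 1↦6, 2↦7}  →  V:4 E:4  edges: 0-q->1 1-q->1 8-p->9 9-p->1
4. fire R1 via {0↦1, 1↦8, 2↦9}  →  V:2 E:2  edges: 0-q->1 1-q->1
halt: no rule applies after step 4
NF edges: [(0, 1, 'q'), (1, 1, 'q')]

Answer: q:2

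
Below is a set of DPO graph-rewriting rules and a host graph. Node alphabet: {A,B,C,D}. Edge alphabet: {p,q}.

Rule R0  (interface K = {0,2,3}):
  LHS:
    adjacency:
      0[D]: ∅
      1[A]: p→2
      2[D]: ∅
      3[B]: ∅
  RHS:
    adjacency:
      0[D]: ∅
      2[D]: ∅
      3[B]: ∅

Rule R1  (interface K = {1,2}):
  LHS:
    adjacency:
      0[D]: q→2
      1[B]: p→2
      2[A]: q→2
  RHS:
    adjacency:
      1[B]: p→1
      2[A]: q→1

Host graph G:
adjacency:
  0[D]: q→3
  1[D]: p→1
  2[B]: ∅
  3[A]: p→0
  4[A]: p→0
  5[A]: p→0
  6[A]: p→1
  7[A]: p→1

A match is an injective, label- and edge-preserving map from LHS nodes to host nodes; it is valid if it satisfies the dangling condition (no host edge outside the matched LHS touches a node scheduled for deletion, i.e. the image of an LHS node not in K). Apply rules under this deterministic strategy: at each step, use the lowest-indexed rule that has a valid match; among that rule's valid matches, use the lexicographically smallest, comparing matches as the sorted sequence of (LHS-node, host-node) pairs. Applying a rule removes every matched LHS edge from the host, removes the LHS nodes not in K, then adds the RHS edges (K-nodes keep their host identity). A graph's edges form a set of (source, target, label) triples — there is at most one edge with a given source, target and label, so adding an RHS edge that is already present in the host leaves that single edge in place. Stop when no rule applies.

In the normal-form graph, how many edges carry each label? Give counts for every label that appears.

start.  V:8 E:7  edges: 0-q->3 1-p->1 3-p->0 4-p->0 5-p->0 6-p->1 7-p->1
1. fire R0 via {0↦0, 1↦6, 2↦1, 3↦2}  →  V:7 E:6  edges: 0-q->3 1-p->1 3-p->0 4-p->0 5-p->0 7-p->1
2. fire R0 via {0↦0, 1↦7, 2↦1, 3↦2}  →  V:6 E:5  edges: 0-q->3 1-p->1 3-p->0 4-p->0 5-p->0
3. fire R0 via {0↦1, 1↦4, 2↦0, 3↦2}  →  V:5 E:4  edges: 0-q->3 1-p->1 3-p->0 5-p->0
4. fire R0 via {0↦1, 1↦5, 2↦0, 3↦2}  →  V:4 E:3  edges: 0-q->3 1-p->1 3-p->0
normal form: no rule applies after step 4
NF edges: [(0, 3, 'q'), (1, 1, 'p'), (3, 0, 'p')]

Answer: p:2 q:1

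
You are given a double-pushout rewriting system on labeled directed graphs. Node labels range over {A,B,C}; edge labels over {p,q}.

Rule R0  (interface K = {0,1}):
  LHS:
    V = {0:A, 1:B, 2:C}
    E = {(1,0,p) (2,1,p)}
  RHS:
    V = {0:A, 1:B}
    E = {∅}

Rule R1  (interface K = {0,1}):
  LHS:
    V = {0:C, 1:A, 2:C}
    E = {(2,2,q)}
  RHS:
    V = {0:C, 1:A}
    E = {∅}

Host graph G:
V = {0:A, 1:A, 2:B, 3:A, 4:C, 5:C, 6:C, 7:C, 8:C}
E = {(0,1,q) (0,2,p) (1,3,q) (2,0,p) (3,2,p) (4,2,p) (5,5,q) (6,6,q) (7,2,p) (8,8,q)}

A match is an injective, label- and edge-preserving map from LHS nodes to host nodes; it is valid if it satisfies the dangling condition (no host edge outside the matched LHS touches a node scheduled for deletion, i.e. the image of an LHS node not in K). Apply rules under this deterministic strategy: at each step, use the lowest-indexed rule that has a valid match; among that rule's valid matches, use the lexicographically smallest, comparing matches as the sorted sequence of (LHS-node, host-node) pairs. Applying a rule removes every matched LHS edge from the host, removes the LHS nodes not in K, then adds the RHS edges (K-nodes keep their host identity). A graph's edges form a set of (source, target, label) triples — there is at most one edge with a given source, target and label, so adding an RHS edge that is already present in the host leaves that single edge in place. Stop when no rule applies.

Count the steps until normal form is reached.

Answer: 4

Derivation:
[0] host  ⇒  9 nodes, 10 edges  {0-q->1 0-p->2 1-q->3 2-p->0 3-p->2 4-p->2 5-q->5 6-q->6 7-p->2 8-q->8}
[1] R0 @ {0↦0, 1↦2, 2↦4}  ⇒  8 nodes, 8 edges  {0-q->1 0-p->2 1-q->3 3-p->2 5-q->5 6-q->6 7-p->2 8-q->8}
[2] R1 @ {0↦5, 1↦0, 2↦6}  ⇒  7 nodes, 7 edges  {0-q->1 0-p->2 1-q->3 3-p->2 5-q->5 7-p->2 8-q->8}
[3] R1 @ {0↦5, 1↦0, 2↦8}  ⇒  6 nodes, 6 edges  {0-q->1 0-p->2 1-q->3 3-p->2 5-q->5 7-p->2}
[4] R1 @ {0↦7, 1↦0, 2↦5}  ⇒  5 nodes, 5 edges  {0-q->1 0-p->2 1-q->3 3-p->2 7-p->2}
normal form: no rule applies after step 4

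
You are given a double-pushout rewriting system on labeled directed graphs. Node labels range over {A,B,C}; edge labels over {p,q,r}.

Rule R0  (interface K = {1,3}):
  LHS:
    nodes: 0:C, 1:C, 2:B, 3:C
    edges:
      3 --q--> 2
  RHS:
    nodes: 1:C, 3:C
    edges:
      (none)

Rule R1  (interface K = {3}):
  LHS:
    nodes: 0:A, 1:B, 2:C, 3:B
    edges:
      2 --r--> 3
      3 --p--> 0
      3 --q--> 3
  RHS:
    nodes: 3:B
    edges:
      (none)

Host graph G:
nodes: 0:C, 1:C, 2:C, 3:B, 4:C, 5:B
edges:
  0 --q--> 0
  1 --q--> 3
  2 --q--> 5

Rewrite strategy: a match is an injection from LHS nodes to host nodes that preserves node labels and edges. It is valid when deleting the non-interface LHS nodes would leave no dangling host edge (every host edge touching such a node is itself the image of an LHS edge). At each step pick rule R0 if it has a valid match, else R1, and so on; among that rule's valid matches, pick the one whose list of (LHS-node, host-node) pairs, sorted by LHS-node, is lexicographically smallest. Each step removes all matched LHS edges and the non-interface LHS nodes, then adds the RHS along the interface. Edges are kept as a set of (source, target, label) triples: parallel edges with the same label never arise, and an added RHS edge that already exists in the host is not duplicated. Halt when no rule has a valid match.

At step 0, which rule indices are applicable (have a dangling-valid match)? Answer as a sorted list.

R0: 4 valid matches — {0↦4, 1↦0, 2↦3, 3↦1}, {0↦4, 1↦0, 2↦5, 3↦2}, {0↦4, 1↦1, 2↦5, 3↦2} (+1 more)
R1: no valid match — LHS pattern not found

Answer: [R0]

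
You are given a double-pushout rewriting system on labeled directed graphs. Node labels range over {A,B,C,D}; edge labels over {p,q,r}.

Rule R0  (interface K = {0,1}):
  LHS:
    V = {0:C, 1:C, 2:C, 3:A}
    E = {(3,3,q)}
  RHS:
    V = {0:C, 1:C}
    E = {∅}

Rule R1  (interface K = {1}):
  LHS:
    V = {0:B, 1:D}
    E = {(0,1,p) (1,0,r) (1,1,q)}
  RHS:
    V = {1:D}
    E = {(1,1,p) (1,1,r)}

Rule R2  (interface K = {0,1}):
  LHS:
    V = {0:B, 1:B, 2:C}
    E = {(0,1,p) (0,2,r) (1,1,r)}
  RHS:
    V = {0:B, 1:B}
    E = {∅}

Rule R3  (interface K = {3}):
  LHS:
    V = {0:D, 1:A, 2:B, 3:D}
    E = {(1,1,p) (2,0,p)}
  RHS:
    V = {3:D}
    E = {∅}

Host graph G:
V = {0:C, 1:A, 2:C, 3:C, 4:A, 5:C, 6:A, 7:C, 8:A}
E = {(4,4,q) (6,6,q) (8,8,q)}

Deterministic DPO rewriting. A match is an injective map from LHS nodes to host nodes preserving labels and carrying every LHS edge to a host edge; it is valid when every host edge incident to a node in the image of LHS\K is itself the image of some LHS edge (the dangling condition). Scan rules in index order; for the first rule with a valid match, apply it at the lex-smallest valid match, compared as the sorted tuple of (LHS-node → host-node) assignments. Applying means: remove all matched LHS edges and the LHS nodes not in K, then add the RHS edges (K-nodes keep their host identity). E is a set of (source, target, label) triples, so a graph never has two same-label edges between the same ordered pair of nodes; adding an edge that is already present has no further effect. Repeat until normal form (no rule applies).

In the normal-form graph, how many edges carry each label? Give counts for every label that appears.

start.  V:9 E:3  edges: 4-q->4 6-q->6 8-q->8
1. fire R0 via {0↦0, 1↦2, 2↦3, 3↦4}  →  V:7 E:2  edges: 6-q->6 8-q->8
2. fire R0 via {0↦0, 1↦2, 2↦5, 3↦6}  →  V:5 E:1  edges: 8-q->8
3. fire R0 via {0↦0, 1↦2, 2↦7, 3↦8}  →  V:3 E:0  edges: ∅
final graph: no rule applies after step 3
NF edges: []

Answer: (no edges)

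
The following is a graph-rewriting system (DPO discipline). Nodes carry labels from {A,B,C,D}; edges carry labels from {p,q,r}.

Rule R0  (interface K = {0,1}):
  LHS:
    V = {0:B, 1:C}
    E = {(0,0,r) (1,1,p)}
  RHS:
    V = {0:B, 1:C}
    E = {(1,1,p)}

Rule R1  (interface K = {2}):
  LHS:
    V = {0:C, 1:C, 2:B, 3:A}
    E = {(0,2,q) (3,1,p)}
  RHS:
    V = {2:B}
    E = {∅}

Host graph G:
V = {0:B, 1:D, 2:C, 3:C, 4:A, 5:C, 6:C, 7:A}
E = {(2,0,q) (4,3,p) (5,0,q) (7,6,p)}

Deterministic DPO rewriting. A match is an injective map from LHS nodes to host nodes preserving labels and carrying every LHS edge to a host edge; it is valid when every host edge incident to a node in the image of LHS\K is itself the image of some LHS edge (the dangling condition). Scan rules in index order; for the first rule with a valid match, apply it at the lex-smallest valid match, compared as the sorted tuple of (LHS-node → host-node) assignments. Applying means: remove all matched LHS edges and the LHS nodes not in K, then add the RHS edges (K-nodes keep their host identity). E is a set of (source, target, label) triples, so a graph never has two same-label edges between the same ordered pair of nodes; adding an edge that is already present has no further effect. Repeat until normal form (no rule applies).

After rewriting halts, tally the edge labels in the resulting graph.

[0] host  ⇒  8 nodes, 4 edges  {2-q->0 4-p->3 5-q->0 7-p->6}
[1] R1 @ {0↦2, 1↦3, 2↦0, 3↦4}  ⇒  5 nodes, 2 edges  {5-q->0 7-p->6}
[2] R1 @ {0↦5, 1↦6, 2↦0, 3↦7}  ⇒  2 nodes, 0 edges  {∅}
normal form: no rule applies after step 2
NF edges: []

Answer: (no edges)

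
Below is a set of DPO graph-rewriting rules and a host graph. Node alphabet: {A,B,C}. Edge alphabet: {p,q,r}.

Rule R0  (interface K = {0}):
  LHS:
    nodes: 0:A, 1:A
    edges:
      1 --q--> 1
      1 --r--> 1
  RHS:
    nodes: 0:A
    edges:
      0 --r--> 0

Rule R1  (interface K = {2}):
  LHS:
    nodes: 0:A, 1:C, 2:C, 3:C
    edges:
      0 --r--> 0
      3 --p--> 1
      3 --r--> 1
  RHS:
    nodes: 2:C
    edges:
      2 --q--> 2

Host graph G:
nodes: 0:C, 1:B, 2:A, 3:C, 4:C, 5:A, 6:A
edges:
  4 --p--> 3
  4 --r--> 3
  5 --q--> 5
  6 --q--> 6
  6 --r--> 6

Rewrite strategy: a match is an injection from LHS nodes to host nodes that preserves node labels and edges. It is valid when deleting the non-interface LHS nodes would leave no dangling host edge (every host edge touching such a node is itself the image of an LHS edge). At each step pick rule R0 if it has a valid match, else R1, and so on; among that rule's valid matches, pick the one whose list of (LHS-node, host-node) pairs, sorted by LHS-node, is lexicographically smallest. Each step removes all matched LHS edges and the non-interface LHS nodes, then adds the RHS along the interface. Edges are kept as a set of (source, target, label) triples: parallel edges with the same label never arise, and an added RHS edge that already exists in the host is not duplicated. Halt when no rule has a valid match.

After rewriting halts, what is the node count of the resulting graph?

initial: |V|=7 |E|=5  E = 4-p->3 4-r->3 5-q->5 6-q->6 6-r->6
step 1: apply R0 at {0↦2, 1↦6}  → |V|=6 |E|=4  E = 2-r->2 4-p->3 4-r->3 5-q->5
step 2: apply R1 at {0↦2, 1↦3, 2↦0, 3↦4}  → |V|=3 |E|=2  E = 0-q->0 5-q->5
normal form: no rule applies after step 2
NF nodes: {0:C, 1:B, 5:A}

Answer: 3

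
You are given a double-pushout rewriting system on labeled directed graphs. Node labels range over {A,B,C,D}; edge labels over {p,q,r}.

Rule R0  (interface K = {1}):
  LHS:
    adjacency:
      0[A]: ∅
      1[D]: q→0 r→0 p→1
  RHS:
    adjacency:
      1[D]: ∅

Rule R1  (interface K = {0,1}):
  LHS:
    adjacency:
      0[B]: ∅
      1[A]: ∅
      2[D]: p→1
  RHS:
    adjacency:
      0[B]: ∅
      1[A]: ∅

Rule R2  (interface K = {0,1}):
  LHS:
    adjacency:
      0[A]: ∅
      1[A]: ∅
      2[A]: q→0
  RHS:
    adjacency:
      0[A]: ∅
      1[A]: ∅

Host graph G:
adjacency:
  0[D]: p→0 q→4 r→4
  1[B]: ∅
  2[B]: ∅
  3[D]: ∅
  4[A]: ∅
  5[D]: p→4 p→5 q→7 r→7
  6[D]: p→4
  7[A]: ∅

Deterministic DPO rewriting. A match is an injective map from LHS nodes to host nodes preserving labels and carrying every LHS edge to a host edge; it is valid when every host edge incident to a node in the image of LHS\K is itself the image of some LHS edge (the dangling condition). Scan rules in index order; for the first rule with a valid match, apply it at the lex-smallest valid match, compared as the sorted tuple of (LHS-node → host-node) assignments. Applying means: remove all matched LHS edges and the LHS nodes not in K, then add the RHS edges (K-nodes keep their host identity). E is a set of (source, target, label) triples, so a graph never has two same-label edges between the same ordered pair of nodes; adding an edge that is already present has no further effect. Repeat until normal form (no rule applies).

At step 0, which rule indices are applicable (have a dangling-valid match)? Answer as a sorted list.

R0: 1 valid match — {0↦7, 1↦5}
R1: 2 valid matches — {0↦1, 1↦4, 2↦6}, {0↦2, 1↦4, 2↦6}
R2: no valid match — LHS pattern not found

Answer: [R0,R1]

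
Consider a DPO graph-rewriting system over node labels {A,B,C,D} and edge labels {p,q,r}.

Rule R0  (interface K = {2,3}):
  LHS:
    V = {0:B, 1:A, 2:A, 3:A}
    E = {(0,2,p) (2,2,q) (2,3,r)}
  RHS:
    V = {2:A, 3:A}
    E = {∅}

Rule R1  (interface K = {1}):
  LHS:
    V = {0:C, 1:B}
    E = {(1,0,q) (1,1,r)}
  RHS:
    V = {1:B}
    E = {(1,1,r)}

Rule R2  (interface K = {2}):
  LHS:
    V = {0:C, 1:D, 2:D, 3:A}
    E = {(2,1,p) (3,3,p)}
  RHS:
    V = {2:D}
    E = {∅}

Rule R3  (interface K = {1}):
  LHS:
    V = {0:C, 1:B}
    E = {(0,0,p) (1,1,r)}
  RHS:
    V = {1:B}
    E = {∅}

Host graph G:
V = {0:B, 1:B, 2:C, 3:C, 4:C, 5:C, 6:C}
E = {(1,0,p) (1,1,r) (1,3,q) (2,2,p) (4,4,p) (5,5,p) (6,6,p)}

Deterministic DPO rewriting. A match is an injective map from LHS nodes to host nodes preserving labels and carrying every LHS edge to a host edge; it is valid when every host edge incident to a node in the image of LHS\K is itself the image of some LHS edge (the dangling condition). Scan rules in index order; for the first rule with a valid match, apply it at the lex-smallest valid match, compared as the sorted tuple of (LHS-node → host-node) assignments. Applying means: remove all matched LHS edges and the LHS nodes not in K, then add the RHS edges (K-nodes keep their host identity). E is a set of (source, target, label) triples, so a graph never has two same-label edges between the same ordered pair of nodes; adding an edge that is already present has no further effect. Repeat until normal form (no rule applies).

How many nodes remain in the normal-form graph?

Answer: 5

Rewrite trace:
[0] host  ⇒  7 nodes, 7 edges  {1-p->0 1-r->1 1-q->3 2-p->2 4-p->4 5-p->5 6-p->6}
[1] R1 @ {0↦3, 1↦1}  ⇒  6 nodes, 6 edges  {1-p->0 1-r->1 2-p->2 4-p->4 5-p->5 6-p->6}
[2] R3 @ {0↦2, 1↦1}  ⇒  5 nodes, 4 edges  {1-p->0 4-p->4 5-p->5 6-p->6}
normal form: no rule applies after step 2
NF nodes: {0:B, 1:B, 4:C, 5:C, 6:C}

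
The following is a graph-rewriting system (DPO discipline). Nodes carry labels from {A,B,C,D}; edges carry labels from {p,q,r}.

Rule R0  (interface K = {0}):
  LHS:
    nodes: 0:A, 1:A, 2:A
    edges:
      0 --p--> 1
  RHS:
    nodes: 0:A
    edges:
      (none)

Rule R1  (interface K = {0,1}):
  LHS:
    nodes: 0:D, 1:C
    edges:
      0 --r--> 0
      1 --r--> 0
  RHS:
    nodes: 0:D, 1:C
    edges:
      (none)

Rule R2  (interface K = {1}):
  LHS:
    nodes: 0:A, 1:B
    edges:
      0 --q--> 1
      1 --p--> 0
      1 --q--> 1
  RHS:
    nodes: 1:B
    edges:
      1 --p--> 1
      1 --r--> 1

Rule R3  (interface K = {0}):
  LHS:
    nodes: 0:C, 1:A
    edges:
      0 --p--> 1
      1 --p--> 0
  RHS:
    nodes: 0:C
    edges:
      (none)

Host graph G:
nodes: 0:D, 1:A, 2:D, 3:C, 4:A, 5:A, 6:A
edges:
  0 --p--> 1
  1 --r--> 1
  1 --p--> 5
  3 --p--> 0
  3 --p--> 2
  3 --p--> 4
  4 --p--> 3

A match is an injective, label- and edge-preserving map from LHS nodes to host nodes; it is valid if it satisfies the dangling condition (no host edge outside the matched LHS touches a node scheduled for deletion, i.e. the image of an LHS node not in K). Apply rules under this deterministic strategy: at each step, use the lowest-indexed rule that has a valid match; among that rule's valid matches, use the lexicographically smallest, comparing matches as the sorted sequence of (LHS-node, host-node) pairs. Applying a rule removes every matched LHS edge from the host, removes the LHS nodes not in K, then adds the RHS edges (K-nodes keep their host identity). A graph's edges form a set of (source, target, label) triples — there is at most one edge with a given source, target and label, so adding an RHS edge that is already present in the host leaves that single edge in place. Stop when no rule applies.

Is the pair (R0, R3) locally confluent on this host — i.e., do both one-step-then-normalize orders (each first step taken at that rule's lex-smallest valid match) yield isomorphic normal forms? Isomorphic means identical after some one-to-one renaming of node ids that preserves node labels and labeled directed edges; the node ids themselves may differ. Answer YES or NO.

Answer: YES

Derivation:
branch R0-first: apply at {0↦1, 1↦5, 2↦6} → |E|=6, then 1 more step(s) → NF |V|=4 |E|=4 V={0:D, 1:A, 2:D, 3:C} E=0-p->1 1-r->1 3-p->0 3-p->2
branch R3-first: apply at {0↦3, 1↦4} → |E|=5, then 1 more step(s) → NF |V|=4 |E|=4 V={0:D, 1:A, 2:D, 3:C} E=0-p->1 1-r->1 3-p->0 3-p->2
graphs isomorphic (equal up to label-preserving node renaming)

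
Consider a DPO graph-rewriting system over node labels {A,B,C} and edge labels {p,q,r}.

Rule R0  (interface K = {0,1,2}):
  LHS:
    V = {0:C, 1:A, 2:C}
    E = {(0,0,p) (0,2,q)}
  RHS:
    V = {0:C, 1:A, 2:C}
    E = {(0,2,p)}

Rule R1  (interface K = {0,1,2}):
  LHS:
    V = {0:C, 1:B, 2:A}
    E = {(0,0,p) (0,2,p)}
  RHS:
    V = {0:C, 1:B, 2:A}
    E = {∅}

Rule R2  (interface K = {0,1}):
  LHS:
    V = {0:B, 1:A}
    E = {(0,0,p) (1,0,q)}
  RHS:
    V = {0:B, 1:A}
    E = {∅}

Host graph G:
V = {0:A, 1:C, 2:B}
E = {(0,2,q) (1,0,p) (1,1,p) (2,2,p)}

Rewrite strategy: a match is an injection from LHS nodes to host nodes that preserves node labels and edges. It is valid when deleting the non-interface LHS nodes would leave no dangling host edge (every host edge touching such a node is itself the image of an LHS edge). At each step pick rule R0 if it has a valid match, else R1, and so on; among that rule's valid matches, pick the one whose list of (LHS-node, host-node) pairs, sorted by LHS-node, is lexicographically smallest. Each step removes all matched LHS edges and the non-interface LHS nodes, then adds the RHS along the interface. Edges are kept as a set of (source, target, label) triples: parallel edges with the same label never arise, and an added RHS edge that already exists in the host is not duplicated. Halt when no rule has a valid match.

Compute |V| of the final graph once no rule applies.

start.  V:3 E:4  edges: 0-q->2 1-p->0 1-p->1 2-p->2
1. fire R1 via {0↦1, 1↦2, 2↦0}  →  V:3 E:2  edges: 0-q->2 2-p->2
2. fire R2 via {0↦2, 1↦0}  →  V:3 E:0  edges: ∅
halt: no rule applies after step 2
NF nodes: {0:A, 1:C, 2:B}

Answer: 3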